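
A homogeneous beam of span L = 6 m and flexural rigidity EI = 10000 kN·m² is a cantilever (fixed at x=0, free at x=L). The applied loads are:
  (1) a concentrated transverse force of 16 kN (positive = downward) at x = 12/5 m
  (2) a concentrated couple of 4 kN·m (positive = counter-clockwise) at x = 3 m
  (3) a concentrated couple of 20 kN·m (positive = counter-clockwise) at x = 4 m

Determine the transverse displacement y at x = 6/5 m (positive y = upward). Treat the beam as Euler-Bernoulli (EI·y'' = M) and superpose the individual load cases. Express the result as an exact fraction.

Load 1 — point force P=16 kN at a=12/5 m (b=L-a=18/5):
  y_1 = -Px²(3a-x)/(6EI)  [x≤a] = -16·(6/5)²·(3·(12/5)-(6/5))/(6·10000) = -36/15625 m
Load 2 — applied couple M₀=4 kN·m at a=3 m (b=L-a=3):
  y_2 = M₀x²/(2EI)  [x≤a] = 4·(6/5)²/(2·10000) = 9/31250 m
Load 3 — applied couple M₀=20 kN·m at a=4 m (b=L-a=2):
  y_3 = M₀x²/(2EI)  [x≤a] = 20·(6/5)²/(2·10000) = 9/6250 m
Superposition: y = Σ y_i = -9/15625 m ≈ -0.000576 m

y(6/5) = -9/15625 m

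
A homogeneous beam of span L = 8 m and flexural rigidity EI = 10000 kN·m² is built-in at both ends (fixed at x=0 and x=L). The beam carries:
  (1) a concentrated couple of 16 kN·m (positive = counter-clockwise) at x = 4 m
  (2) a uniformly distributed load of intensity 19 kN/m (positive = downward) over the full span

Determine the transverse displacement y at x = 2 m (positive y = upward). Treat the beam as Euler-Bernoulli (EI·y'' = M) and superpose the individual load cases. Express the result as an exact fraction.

Load 1 — applied couple M₀=16 kN·m at a=4 m (b=L-a=4):
  y_1 = (R_Ax³/6 - M_Ax²/2)/EI  [x≤a] with R_A=3, M_A=4 = (3·2³/6 - 4·2²/2)/10000 = -1/2500 m
Load 2 — uniform load w=19 kN/m over full span:
  y_2 = -wx²(L-x)²/(24EI) = -19·2²·(8-2)²/(24·10000) = -57/5000 m
Superposition: y = Σ y_i = -59/5000 m ≈ -0.011800 m

y(2) = -59/5000 m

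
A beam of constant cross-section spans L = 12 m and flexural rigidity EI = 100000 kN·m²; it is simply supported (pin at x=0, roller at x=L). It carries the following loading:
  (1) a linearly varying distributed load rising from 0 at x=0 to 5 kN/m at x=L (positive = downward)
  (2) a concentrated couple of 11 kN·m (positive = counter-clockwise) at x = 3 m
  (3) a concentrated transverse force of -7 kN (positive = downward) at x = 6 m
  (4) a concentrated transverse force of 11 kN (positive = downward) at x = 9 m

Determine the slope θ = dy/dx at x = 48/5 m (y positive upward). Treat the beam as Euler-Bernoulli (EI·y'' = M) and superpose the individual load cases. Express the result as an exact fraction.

Load 1 — triangular load w₀=5 kN/m (0→w₀ over full span):
  θ_1 = -w₀(7L⁴-30L²x²+15x⁴)/(360LEI) = -5·(7·12⁴-30·12²·(48/5)²+15·(48/5)⁴)/(360·12·100000) = 2271/1562500 rad
Load 2 — applied couple M₀=11 kN·m at a=3 m (b=L-a=9):
  θ_2 = (M₀x²/(2L)-M₀(x-a)+C₁)/EI  [x>a] with C₁=M₀(3b²-L²)/(6L)=121/8 = (11·(48/5)²/(2·12)-11·((48/5)-3)+(121/8))/100000 = -3047/20000000 rad
Load 3 — point force P=-7 kN at a=6 m (b=L-a=6):
  θ_3 = -Pa(2L²-6Lx+3x²+a²)/(6LEI)  [x>a] = -(-7)·6·(2·12²-6·12·(48/5)+3·(48/5)²+6²)/(6·12·100000) = -1323/2500000 rad
Load 4 — point force P=11 kN at a=9 m (b=L-a=3):
  θ_4 = -Pa(2L²-6Lx+3x²+a²)/(6LEI)  [x>a] = -11·9·(2·12²-6·12·(48/5)+3·(48/5)²+9²)/(6·12·100000) = 12573/20000000 rad
Superposition: θ = Σ θ_i = 70027/50000000 rad ≈ 0.001401 rad

θ(48/5) = 70027/50000000 rad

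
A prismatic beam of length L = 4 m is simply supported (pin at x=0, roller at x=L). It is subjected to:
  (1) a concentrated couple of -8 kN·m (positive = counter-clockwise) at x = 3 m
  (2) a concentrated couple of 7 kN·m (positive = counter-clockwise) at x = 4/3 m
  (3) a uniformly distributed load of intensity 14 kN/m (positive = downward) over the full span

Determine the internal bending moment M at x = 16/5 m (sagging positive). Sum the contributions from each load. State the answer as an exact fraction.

Load 1 — applied couple M₀=-8 kN·m at a=3 m (b=L-a=1):
  M_1 = M₀x/L - M₀  [x>a] = (-8)·(16/5)/4 - (-8) = 8/5 kN·m
Load 2 — applied couple M₀=7 kN·m at a=4/3 m (b=L-a=8/3):
  M_2 = M₀x/L - M₀  [x>a] = 7·(16/5)/4 - 7 = -7/5 kN·m
Load 3 — uniform load w=14 kN/m over full span:
  M_3 = wx(L-x)/2 = 14·(16/5)·(4-(16/5))/2 = 448/25 kN·m
Superposition: M = Σ M_i = 453/25 kN·m ≈ 18.120000 kN·m

M(16/5) = 453/25 kN·m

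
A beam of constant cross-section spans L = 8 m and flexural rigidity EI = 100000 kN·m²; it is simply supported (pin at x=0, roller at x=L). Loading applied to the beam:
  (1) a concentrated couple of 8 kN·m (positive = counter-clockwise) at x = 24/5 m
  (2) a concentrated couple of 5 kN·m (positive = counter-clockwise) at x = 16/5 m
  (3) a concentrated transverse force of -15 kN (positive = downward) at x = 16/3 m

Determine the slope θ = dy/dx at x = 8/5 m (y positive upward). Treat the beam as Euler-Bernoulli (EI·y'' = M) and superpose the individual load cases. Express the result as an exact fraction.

Load 1 — applied couple M₀=8 kN·m at a=24/5 m (b=L-a=16/5):
  θ_1 = (M₀x²/(2L)+C₁)/EI  [x≤a] with C₁=M₀(3b²-L²)/(6L)=-416/75 = (8·(8/5)²/(2·8)+(-416/75))/100000 = -2/46875 rad
Load 2 — applied couple M₀=5 kN·m at a=16/5 m (b=L-a=24/5):
  θ_2 = (M₀x²/(2L)+C₁)/EI  [x≤a] with C₁=M₀(3b²-L²)/(6L)=8/15 = (5·(8/5)²/(2·8)+(8/15))/100000 = 1/75000 rad
Load 3 — point force P=-15 kN at a=16/3 m (b=L-a=8/3):
  θ_3 = -Pb(L²-b²-3x²)/(6LEI)  [x≤a] = -(-15)·(8/3)·(8²-(8/3)²-3·(8/5)²)/(6·8·100000) = 173/421875 rad
Superposition: θ = Σ θ_i = 257/675000 rad ≈ 0.000381 rad

θ(8/5) = 257/675000 rad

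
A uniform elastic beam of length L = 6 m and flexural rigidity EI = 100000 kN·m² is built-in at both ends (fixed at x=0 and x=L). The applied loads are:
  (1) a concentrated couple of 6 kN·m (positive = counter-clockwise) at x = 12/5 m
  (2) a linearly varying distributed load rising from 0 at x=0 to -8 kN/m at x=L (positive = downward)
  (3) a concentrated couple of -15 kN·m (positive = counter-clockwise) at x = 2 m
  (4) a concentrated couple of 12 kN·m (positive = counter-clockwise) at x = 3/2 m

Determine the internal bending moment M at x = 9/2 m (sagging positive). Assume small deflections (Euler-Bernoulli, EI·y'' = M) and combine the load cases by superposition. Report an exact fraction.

Load 1 — applied couple M₀=6 kN·m at a=12/5 m (b=L-a=18/5):
  M_1 = R_Ax - M_A - M₀  [x>a] with R_A=36/25, M_A=18/25 = (36/25)·(9/2) - (18/25) - 6 = -6/25 kN·m
Load 2 — triangular load w₀=-8 kN/m (0→w₀ over full span):
  M_2 = 3w₀Lx/20 - w₀L²/30 - w₀x³/(6L) = 3·(-8)·6·(9/2)/20 - (-8)·6²/30 - (-8)·(9/2)³/(6·6) = -51/20 kN·m
Load 3 — applied couple M₀=-15 kN·m at a=2 m (b=L-a=4):
  M_3 = R_Ax - M_A - M₀  [x>a] with R_A=-10/3, M_A=0 = (-10/3)·(9/2) - 0 - (-15) = 0 kN·m
Load 4 — applied couple M₀=12 kN·m at a=3/2 m (b=L-a=9/2):
  M_4 = R_Ax - M_A - M₀  [x>a] with R_A=9/4, M_A=-9/4 = (9/4)·(9/2) - (-9/4) - 12 = 3/8 kN·m
Superposition: M = Σ M_i = -483/200 kN·m ≈ -2.415000 kN·m

M(9/2) = -483/200 kN·m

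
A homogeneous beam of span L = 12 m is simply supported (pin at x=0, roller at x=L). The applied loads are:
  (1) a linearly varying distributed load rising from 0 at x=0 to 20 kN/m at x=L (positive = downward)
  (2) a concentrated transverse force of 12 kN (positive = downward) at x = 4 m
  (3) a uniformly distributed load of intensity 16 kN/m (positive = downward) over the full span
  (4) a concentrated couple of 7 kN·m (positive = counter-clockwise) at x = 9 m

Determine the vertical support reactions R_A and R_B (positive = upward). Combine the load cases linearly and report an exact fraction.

Load 1 — triangular load w₀=20 kN/m (0→w₀ over full span):
  R_A = w₀L/6 = 20·12/6 = 40 kN
  R_B = w₀L/3 = 20·12/3 = 80 kN
Load 2 — point force P=12 kN at a=4 m (b=L-a=8):
  R_A = Pb/L = 12·8/12 = 8 kN
  R_B = Pa/L = 12·4/12 = 4 kN
Load 3 — uniform load w=16 kN/m over full span:
  R_A = wL/2 = 16·12/2 = 96 kN
  R_B = wL/2 = 16·12/2 = 96 kN
Load 4 — applied couple M₀=7 kN·m at a=9 m (b=L-a=3):
  R_A = M₀/L = 7/12 kN
  R_B = -M₀/L = -7/12 kN
Superposition: R_A = 1735/12 kN, R_B = 2153/12 kN

R_A = 1735/12 kN, R_B = 2153/12 kN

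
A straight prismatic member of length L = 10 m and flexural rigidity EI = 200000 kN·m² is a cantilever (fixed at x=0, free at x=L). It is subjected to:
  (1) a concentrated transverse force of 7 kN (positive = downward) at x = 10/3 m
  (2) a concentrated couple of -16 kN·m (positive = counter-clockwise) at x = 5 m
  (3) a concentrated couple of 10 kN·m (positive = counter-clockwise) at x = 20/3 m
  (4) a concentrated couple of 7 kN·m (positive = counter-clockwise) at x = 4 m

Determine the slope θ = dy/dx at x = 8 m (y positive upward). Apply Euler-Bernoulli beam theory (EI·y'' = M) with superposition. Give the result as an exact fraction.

Load 1 — point force P=7 kN at a=10/3 m (b=L-a=20/3):
  θ_1 = -Pa²/(2EI)  [x>a] = -7·(10/3)²/(2·200000) = -7/36000 rad
Load 2 — applied couple M₀=-16 kN·m at a=5 m (b=L-a=5):
  θ_2 = M₀a/EI  [x>a] = (-16)·5/200000 = -1/2500 rad
Load 3 — applied couple M₀=10 kN·m at a=20/3 m (b=L-a=10/3):
  θ_3 = M₀a/EI  [x>a] = 10·(20/3)/200000 = 1/3000 rad
Load 4 — applied couple M₀=7 kN·m at a=4 m (b=L-a=6):
  θ_4 = M₀a/EI  [x>a] = 7·4/200000 = 7/50000 rad
Superposition: θ = Σ θ_i = -109/900000 rad ≈ -0.000121 rad

θ(8) = -109/900000 rad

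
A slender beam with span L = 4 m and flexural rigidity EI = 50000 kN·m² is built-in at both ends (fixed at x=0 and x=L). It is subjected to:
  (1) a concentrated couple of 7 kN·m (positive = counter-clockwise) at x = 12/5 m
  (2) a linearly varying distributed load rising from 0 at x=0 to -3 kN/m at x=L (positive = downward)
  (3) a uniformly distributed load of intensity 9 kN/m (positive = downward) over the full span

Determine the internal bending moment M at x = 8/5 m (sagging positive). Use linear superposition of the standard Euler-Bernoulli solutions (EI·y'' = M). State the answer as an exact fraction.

Load 1 — applied couple M₀=7 kN·m at a=12/5 m (b=L-a=8/5):
  M_1 = R_Ax - M_A  [x≤a] with R_A=63/25, M_A=56/25 = (63/25)·(8/5) - (56/25) = 224/125 kN·m
Load 2 — triangular load w₀=-3 kN/m (0→w₀ over full span):
  M_2 = 3w₀Lx/20 - w₀L²/30 - w₀x³/(6L) = 3·(-3)·4·(8/5)/20 - (-3)·4²/30 - (-3)·(8/5)³/(6·4) = -96/125 kN·m
Load 3 — uniform load w=9 kN/m over full span:
  M_3 = wLx/2 - wL²/12 - wx²/2 = 9·4·(8/5)/2 - 9·4²/12 - 9·(8/5)²/2 = 132/25 kN·m
Superposition: M = Σ M_i = 788/125 kN·m ≈ 6.304000 kN·m

M(8/5) = 788/125 kN·m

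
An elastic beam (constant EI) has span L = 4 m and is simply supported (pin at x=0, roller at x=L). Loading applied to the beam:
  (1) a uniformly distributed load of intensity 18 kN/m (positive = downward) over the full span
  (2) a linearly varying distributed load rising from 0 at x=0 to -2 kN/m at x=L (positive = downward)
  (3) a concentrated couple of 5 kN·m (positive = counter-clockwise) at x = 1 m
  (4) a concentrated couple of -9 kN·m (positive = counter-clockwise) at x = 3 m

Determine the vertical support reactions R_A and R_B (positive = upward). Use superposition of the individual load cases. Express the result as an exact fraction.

R_A = 101/3 kN, R_B = 103/3 kN

Load 1 — uniform load w=18 kN/m over full span:
  R_A = wL/2 = 18·4/2 = 36 kN
  R_B = wL/2 = 18·4/2 = 36 kN
Load 2 — triangular load w₀=-2 kN/m (0→w₀ over full span):
  R_A = w₀L/6 = (-2)·4/6 = -4/3 kN
  R_B = w₀L/3 = (-2)·4/3 = -8/3 kN
Load 3 — applied couple M₀=5 kN·m at a=1 m (b=L-a=3):
  R_A = M₀/L = 5/4 kN
  R_B = -M₀/L = -5/4 kN
Load 4 — applied couple M₀=-9 kN·m at a=3 m (b=L-a=1):
  R_A = M₀/L = (-9)/4 = -9/4 kN
  R_B = -M₀/L = -(-9)/4 = 9/4 kN
Superposition: R_A = 101/3 kN, R_B = 103/3 kN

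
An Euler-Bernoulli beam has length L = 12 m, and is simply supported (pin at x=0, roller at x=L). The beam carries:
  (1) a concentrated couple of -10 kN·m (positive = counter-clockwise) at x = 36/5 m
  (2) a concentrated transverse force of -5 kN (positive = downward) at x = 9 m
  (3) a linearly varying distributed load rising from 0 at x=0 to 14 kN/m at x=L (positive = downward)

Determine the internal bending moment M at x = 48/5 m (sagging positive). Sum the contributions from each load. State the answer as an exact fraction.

Load 1 — applied couple M₀=-10 kN·m at a=36/5 m (b=L-a=24/5):
  M_1 = M₀x/L - M₀  [x>a] = (-10)·(48/5)/12 - (-10) = 2 kN·m
Load 2 — point force P=-5 kN at a=9 m (b=L-a=3):
  M_2 = Pa(L-x)/L  [x>a] = (-5)·9·(12-(48/5))/12 = -9 kN·m
Load 3 — triangular load w₀=14 kN/m (0→w₀ over full span):
  M_3 = w₀Lx/6 - w₀x³/(6L) = 14·12·(48/5)/6 - 14·(48/5)³/(6·12) = 12096/125 kN·m
Superposition: M = Σ M_i = 11221/125 kN·m ≈ 89.768000 kN·m

M(48/5) = 11221/125 kN·m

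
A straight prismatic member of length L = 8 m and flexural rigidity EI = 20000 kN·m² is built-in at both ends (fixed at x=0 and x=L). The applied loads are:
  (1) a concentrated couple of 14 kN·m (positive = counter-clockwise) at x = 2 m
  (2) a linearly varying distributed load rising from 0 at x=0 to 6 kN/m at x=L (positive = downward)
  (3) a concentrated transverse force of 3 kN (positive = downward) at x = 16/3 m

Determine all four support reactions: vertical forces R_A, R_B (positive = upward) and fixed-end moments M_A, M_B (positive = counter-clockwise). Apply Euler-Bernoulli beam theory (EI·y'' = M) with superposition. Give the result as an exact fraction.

R_A = 14323/1440 kN, M_A = 4303/360 kN·m, R_B = 24557/1440 kN, M_B = -6617/360 kN·m

Load 1 — applied couple M₀=14 kN·m at a=2 m (b=L-a=6):
  R_A = 6M₀ab/L³ = 6·14·2·6/8³ = 63/32 kN
  M_A = M₀b(2a-b)/L² = 14·6·(2·2-6)/8² = -21/8 kN·m
  R_B = -6M₀ab/L³ = -6·14·2·6/8³ = -63/32 kN
  M_B = M₀a(2b-a)/L² = 14·2·(2·6-2)/8² = 35/8 kN·m
Load 2 — triangular load w₀=6 kN/m (0→w₀ over full span):
  R_A = 3w₀L/20 = 3·6·8/20 = 36/5 kN
  M_A = w₀L²/30 = 6·8²/30 = 64/5 kN·m
  R_B = 7w₀L/20 = 7·6·8/20 = 84/5 kN
  M_B = -w₀L²/20 = -6·8²/20 = -96/5 kN·m
Load 3 — point force P=3 kN at a=16/3 m (b=L-a=8/3):
  R_A = Pb²(3a+b)/L³ = 3·(8/3)²·(3·(16/3)+(8/3))/8³ = 7/9 kN
  M_A = Pab²/L² = 3·(16/3)·(8/3)²/8² = 16/9 kN·m
  R_B = Pa²(a+3b)/L³ = 3·(16/3)²·((16/3)+3·(8/3))/8³ = 20/9 kN
  M_B = -Pa²b/L² = -3·(16/3)²·(8/3)/8² = -32/9 kN·m
Superposition: R_A = 14323/1440 kN, M_A = 4303/360 kN·m, R_B = 24557/1440 kN, M_B = -6617/360 kN·m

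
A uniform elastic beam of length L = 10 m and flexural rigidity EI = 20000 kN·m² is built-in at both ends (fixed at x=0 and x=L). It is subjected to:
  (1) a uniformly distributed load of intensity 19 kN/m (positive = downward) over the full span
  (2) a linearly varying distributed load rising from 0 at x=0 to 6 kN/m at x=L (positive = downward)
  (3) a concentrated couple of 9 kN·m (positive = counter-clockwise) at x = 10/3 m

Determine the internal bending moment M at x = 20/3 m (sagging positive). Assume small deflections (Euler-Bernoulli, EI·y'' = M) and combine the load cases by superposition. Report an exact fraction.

Load 1 — uniform load w=19 kN/m over full span:
  M_1 = wLx/2 - wL²/12 - wx²/2 = 19·10·(20/3)/2 - 19·10²/12 - 19·(20/3)²/2 = 475/9 kN·m
Load 2 — triangular load w₀=6 kN/m (0→w₀ over full span):
  M_2 = 3w₀Lx/20 - w₀L²/30 - w₀x³/(6L) = 3·6·10·(20/3)/20 - 6·10²/30 - 6·(20/3)³/(6·10) = 280/27 kN·m
Load 3 — applied couple M₀=9 kN·m at a=10/3 m (b=L-a=20/3):
  M_3 = R_Ax - M_A - M₀  [x>a] with R_A=6/5, M_A=0 = (6/5)·(20/3) - 0 - 9 = -1 kN·m
Superposition: M = Σ M_i = 1678/27 kN·m ≈ 62.148148 kN·m

M(20/3) = 1678/27 kN·m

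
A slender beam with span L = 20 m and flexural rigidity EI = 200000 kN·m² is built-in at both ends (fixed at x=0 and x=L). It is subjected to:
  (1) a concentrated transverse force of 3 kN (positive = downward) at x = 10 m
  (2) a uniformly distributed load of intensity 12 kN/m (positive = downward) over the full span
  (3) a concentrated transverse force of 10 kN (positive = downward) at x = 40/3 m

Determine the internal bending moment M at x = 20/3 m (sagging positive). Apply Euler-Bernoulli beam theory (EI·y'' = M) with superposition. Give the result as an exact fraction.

Load 1 — point force P=3 kN at a=10 m (b=L-a=10):
  M_1 = Pb²(3a+b)x/L³ - Pab²/L²  [x≤a] = 3·10²·(3·10+10)·(20/3)/20³ - 3·10·10²/20² = 5/2 kN·m
Load 2 — uniform load w=12 kN/m over full span:
  M_2 = wLx/2 - wL²/12 - wx²/2 = 12·20·(20/3)/2 - 12·20²/12 - 12·(20/3)²/2 = 400/3 kN·m
Load 3 — point force P=10 kN at a=40/3 m (b=L-a=20/3):
  M_3 = Pb²(3a+b)x/L³ - Pab²/L²  [x≤a] = 10·(20/3)²·(3·(40/3)+(20/3))·(20/3)/20³ - 10·(40/3)·(20/3)²/20² = 200/81 kN·m
Superposition: M = Σ M_i = 22405/162 kN·m ≈ 138.302469 kN·m

M(20/3) = 22405/162 kN·m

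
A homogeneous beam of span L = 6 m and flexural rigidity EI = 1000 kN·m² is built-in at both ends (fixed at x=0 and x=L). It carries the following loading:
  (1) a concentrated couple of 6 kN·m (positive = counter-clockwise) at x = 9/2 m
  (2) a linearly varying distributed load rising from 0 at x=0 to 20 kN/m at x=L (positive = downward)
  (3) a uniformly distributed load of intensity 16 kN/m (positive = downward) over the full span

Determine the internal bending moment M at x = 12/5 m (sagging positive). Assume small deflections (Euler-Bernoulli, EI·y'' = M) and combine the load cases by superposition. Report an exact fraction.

M(12/5) = 6693/200 kN·m

Load 1 — applied couple M₀=6 kN·m at a=9/2 m (b=L-a=3/2):
  M_1 = R_Ax - M_A  [x≤a] with R_A=9/8, M_A=15/8 = (9/8)·(12/5) - (15/8) = 33/40 kN·m
Load 2 — triangular load w₀=20 kN/m (0→w₀ over full span):
  M_2 = 3w₀Lx/20 - w₀L²/30 - w₀x³/(6L) = 3·20·6·(12/5)/20 - 20·6²/30 - 20·(12/5)³/(6·6) = 288/25 kN·m
Load 3 — uniform load w=16 kN/m over full span:
  M_3 = wLx/2 - wL²/12 - wx²/2 = 16·6·(12/5)/2 - 16·6²/12 - 16·(12/5)²/2 = 528/25 kN·m
Superposition: M = Σ M_i = 6693/200 kN·m ≈ 33.465000 kN·m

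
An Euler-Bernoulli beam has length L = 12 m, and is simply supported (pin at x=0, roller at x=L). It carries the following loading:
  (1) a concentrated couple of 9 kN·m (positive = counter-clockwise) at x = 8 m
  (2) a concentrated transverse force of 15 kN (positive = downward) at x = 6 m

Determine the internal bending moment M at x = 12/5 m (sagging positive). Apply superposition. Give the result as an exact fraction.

Load 1 — applied couple M₀=9 kN·m at a=8 m (b=L-a=4):
  M_1 = M₀x/L  [x≤a] = 9·(12/5)/12 = 9/5 kN·m
Load 2 — point force P=15 kN at a=6 m (b=L-a=6):
  M_2 = Pbx/L  [x≤a] = 15·6·(12/5)/12 = 18 kN·m
Superposition: M = Σ M_i = 99/5 kN·m ≈ 19.800000 kN·m

M(12/5) = 99/5 kN·m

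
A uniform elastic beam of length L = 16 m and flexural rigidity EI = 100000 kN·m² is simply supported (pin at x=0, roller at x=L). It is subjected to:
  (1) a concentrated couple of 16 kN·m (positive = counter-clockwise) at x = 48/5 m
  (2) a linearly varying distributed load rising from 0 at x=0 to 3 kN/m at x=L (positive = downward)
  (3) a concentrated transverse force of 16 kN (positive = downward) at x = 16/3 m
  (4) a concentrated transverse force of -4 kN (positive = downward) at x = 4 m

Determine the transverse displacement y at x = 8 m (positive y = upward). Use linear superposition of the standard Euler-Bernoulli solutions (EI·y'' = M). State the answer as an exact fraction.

Load 1 — applied couple M₀=16 kN·m at a=48/5 m (b=L-a=32/5):
  y_1 = (M₀x³/(6L)+C₁x)/EI  [x≤a] with C₁=M₀(3b²-L²)/(6L)=-1664/75 = (16·8³/(6·16)+(-1664/75)·8)/100000 = -72/78125 m
Load 2 — triangular load w₀=3 kN/m (0→w₀ over full span):
  y_2 = -w₀x(7L⁴-10L²x²+3x⁴)/(360LEI) = -3·8·(7·16⁴-10·16²·8²+3·8⁴)/(360·16·100000) = -8/625 m
Load 3 — point force P=16 kN at a=16/3 m (b=L-a=32/3):
  y_3 = -Pa(L-x)(2Lx-a²-x²)/(6LEI)  [x>a] = -16·(16/3)·(16-8)·(2·16·8-(16/3)²-8²)/(6·16·100000) = -2944/253125 m
Load 4 — point force P=-4 kN at a=4 m (b=L-a=12):
  y_4 = -Pa(L-x)(2Lx-a²-x²)/(6LEI)  [x>a] = -(-4)·4·(16-8)·(2·16·8-4²-8²)/(6·16·100000) = 22/9375 m
Superposition: y = Σ y_i = -145582/6328125 m ≈ -0.023006 m

y(8) = -145582/6328125 m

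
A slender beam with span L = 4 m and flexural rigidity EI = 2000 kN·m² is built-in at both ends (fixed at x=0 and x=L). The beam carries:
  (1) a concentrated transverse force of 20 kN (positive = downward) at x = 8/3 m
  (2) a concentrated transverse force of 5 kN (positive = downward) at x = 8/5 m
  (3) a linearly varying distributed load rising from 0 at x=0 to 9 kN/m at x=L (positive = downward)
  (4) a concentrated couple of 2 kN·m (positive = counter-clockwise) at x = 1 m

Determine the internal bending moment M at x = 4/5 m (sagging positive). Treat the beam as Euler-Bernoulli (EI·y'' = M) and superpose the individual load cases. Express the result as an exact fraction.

M(4/5) = -3443/1800 kN·m

Load 1 — point force P=20 kN at a=8/3 m (b=L-a=4/3):
  M_1 = Pb²(3a+b)x/L³ - Pab²/L²  [x≤a] = 20·(4/3)²·(3·(8/3)+(4/3))·(4/5)/4³ - 20·(8/3)·(4/3)²/4² = -16/9 kN·m
Load 2 — point force P=5 kN at a=8/5 m (b=L-a=12/5):
  M_2 = Pb²(3a+b)x/L³ - Pab²/L²  [x≤a] = 5·(12/5)²·(3·(8/5)+(12/5))·(4/5)/4³ - 5·(8/5)·(12/5)²/4² = -36/125 kN·m
Load 3 — triangular load w₀=9 kN/m (0→w₀ over full span):
  M_3 = 3w₀Lx/20 - w₀L²/30 - w₀x³/(6L) = 3·9·4·(4/5)/20 - 9·4²/30 - 9·(4/5)³/(6·4) = -84/125 kN·m
Load 4 — applied couple M₀=2 kN·m at a=1 m (b=L-a=3):
  M_4 = R_Ax - M_A  [x≤a] with R_A=9/16, M_A=-3/8 = (9/16)·(4/5) - (-3/8) = 33/40 kN·m
Superposition: M = Σ M_i = -3443/1800 kN·m ≈ -1.912778 kN·m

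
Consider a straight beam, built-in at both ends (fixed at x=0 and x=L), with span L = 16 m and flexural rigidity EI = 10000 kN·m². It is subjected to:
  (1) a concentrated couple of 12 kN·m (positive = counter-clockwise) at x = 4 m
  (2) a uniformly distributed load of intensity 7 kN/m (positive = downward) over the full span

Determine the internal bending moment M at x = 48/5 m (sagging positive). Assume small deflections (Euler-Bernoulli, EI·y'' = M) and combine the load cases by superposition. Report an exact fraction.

Load 1 — applied couple M₀=12 kN·m at a=4 m (b=L-a=12):
  M_1 = R_Ax - M_A - M₀  [x>a] with R_A=27/32, M_A=-9/4 = (27/32)·(48/5) - (-9/4) - 12 = -33/20 kN·m
Load 2 — uniform load w=7 kN/m over full span:
  M_2 = wLx/2 - wL²/12 - wx²/2 = 7·16·(48/5)/2 - 7·16²/12 - 7·(48/5)²/2 = 4928/75 kN·m
Superposition: M = Σ M_i = 19217/300 kN·m ≈ 64.056667 kN·m

M(48/5) = 19217/300 kN·m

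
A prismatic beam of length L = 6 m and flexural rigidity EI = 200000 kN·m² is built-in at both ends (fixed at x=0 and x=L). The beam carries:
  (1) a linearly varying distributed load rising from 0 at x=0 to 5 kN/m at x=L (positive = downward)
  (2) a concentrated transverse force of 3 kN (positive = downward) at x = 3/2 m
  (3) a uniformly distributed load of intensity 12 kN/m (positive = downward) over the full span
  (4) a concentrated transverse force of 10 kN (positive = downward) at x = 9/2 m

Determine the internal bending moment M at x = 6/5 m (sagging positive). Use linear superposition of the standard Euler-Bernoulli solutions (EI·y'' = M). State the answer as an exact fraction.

M(6/5) = -2169/800 kN·m

Load 1 — triangular load w₀=5 kN/m (0→w₀ over full span):
  M_1 = 3w₀Lx/20 - w₀L²/30 - w₀x³/(6L) = 3·5·6·(6/5)/20 - 5·6²/30 - 5·(6/5)³/(6·6) = -21/25 kN·m
Load 2 — point force P=3 kN at a=3/2 m (b=L-a=9/2):
  M_2 = Pb²(3a+b)x/L³ - Pab²/L²  [x≤a] = 3·(9/2)²·(3·(3/2)+(9/2))·(6/5)/6³ - 3·(3/2)·(9/2)²/6² = 81/160 kN·m
Load 3 — uniform load w=12 kN/m over full span:
  M_3 = wLx/2 - wL²/12 - wx²/2 = 12·6·(6/5)/2 - 12·6²/12 - 12·(6/5)²/2 = -36/25 kN·m
Load 4 — point force P=10 kN at a=9/2 m (b=L-a=3/2):
  M_4 = Pb²(3a+b)x/L³ - Pab²/L²  [x≤a] = 10·(3/2)²·(3·(9/2)+(3/2))·(6/5)/6³ - 10·(9/2)·(3/2)²/6² = -15/16 kN·m
Superposition: M = Σ M_i = -2169/800 kN·m ≈ -2.711250 kN·m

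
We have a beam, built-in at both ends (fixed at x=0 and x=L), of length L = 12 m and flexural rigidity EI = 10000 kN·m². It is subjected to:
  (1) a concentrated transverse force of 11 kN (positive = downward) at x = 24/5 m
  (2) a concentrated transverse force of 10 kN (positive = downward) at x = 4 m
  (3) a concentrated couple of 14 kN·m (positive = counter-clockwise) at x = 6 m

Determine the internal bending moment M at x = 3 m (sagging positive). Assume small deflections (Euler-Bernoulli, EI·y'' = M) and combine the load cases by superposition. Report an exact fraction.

M(3) = 38567/4500 kN·m

Load 1 — point force P=11 kN at a=24/5 m (b=L-a=36/5):
  M_1 = Pb²(3a+b)x/L³ - Pab²/L²  [x≤a] = 11·(36/5)²·(3·(24/5)+(36/5))·3/12³ - 11·(24/5)·(36/5)²/12² = 297/125 kN·m
Load 2 — point force P=10 kN at a=4 m (b=L-a=8):
  M_2 = Pb²(3a+b)x/L³ - Pab²/L²  [x≤a] = 10·8²·(3·4+8)·3/12³ - 10·4·8²/12² = 40/9 kN·m
Load 3 — applied couple M₀=14 kN·m at a=6 m (b=L-a=6):
  M_3 = R_Ax - M_A  [x≤a] with R_A=7/4, M_A=7/2 = (7/4)·3 - (7/2) = 7/4 kN·m
Superposition: M = Σ M_i = 38567/4500 kN·m ≈ 8.570444 kN·m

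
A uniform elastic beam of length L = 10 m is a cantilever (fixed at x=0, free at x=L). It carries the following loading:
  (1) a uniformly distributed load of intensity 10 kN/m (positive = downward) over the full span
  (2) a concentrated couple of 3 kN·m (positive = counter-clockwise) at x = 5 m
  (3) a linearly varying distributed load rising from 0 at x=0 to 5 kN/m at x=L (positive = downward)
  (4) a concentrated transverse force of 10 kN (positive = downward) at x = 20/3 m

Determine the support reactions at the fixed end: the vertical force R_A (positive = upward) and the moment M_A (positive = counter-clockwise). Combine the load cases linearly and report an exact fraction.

R_A = 135 kN, M_A = 2191/3 kN·m

Load 1 — uniform load w=10 kN/m over full span:
  R_A = wL = 10·10 = 100 kN
  M_A = wL²/2 = 10·10²/2 = 500 kN·m
Load 2 — applied couple M₀=3 kN·m at a=5 m (b=L-a=5):
  R_A = 0 kN
  M_A = -M₀ = -3 kN·m
Load 3 — triangular load w₀=5 kN/m (0→w₀ over full span):
  R_A = w₀L/2 = 5·10/2 = 25 kN
  M_A = w₀L²/3 = 5·10²/3 = 500/3 kN·m
Load 4 — point force P=10 kN at a=20/3 m (b=L-a=10/3):
  R_A = P = 10 kN
  M_A = Pa = 10·(20/3) = 200/3 kN·m
Superposition: R_A = 135 kN, M_A = 2191/3 kN·m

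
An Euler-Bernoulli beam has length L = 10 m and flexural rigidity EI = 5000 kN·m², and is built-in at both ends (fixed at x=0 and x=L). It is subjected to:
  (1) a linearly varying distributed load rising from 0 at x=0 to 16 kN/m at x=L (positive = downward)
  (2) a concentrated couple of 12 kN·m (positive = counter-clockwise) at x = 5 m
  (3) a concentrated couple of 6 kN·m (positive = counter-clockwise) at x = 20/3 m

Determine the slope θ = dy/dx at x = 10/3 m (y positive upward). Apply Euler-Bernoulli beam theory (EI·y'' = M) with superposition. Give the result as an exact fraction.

θ(10/3) = -667/60750 rad

Load 1 — triangular load w₀=16 kN/m (0→w₀ over full span):
  θ_1 = -w₀(2x(L-x)(L-2x)(x+2L)+x²(L-x)²)/(120LEI) = -16·(2·(10/3)·(10-(10/3))·(10-2·(10/3))·((10/3)+2·10)+(10/3)²·(10-(10/3))²)/(120·10·5000) = -64/6075 rad
Load 2 — applied couple M₀=12 kN·m at a=5 m (b=L-a=5):
  θ_2 = (R_Ax²/2 - M_Ax)/EI  [x≤a] with R_A=9/5, M_A=3 = ((9/5)·(10/3)²/2 - 3·(10/3))/5000 = 0 rad
Load 3 — applied couple M₀=6 kN·m at a=20/3 m (b=L-a=10/3):
  θ_3 = (R_Ax²/2 - M_Ax)/EI  [x≤a] with R_A=4/5, M_A=2 = ((4/5)·(10/3)²/2 - 2·(10/3))/5000 = -1/2250 rad
Superposition: θ = Σ θ_i = -667/60750 rad ≈ -0.010979 rad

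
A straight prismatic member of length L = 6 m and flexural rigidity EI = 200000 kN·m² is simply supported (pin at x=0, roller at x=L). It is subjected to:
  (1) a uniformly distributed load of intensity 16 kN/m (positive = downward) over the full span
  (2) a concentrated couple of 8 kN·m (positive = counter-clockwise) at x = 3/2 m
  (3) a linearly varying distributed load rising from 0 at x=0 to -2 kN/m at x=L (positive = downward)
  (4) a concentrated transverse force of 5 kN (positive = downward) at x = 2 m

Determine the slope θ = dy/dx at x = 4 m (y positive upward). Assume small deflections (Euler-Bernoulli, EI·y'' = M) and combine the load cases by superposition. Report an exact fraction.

Load 1 — uniform load w=16 kN/m over full span:
  θ_1 = -w(L³-6Lx²+4x³)/(24EI) = -16·(6³-6·6·4²+4·4³)/(24·200000) = 13/37500 rad
Load 2 — applied couple M₀=8 kN·m at a=3/2 m (b=L-a=9/2):
  θ_2 = (M₀x²/(2L)-M₀(x-a)+C₁)/EI  [x>a] with C₁=M₀(3b²-L²)/(6L)=11/2 = (8·4²/(2·6)-8·(4-(3/2))+(11/2))/200000 = -23/1200000 rad
Load 3 — triangular load w₀=-2 kN/m (0→w₀ over full span):
  θ_3 = -w₀(7L⁴-30L²x²+15x⁴)/(360LEI) = -(-2)·(7·6⁴-30·6²·4²+15·4⁴)/(360·6·200000) = -91/4500000 rad
Load 4 — point force P=5 kN at a=2 m (b=L-a=4):
  θ_4 = -Pa(2L²-6Lx+3x²+a²)/(6LEI)  [x>a] = -5·2·(2·6²-6·6·4+3·4²+2²)/(6·6·200000) = 1/36000 rad
Superposition: θ = Σ θ_i = 6031/18000000 rad ≈ 0.000335 rad

θ(4) = 6031/18000000 rad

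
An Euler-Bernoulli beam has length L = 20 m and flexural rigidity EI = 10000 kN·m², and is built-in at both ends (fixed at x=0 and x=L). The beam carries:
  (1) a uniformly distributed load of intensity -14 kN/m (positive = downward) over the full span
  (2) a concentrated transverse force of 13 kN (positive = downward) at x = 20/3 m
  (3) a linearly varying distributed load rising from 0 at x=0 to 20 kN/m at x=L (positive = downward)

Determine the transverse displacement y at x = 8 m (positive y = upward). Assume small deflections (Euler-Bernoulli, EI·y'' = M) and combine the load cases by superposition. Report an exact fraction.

Load 1 — uniform load w=-14 kN/m over full span:
  y_1 = -wx²(L-x)²/(24EI) = -(-14)·8²·(20-8)²/(24·10000) = 336/625 m
Load 2 — point force P=13 kN at a=20/3 m (b=L-a=40/3):
  y_2 = -Pa²(L-x)²(3bL-(3b+a)(L-x))/(6L³EI)  [x>a] = -13·(20/3)²·(20-8)²·(3·(40/3)·20-(3·(40/3)+(20/3))·(20-8))/(6·20³·10000) = -26/625 m
Load 3 — triangular load w₀=20 kN/m (0→w₀ over full span):
  y_3 = -w₀x²(L-x)²(x+2L)/(120LEI) = -20·8²·(20-8)²·(8+2·20)/(120·20·10000) = -1152/3125 m
Superposition: y = Σ y_i = 398/3125 m ≈ 0.127360 m

y(8) = 398/3125 m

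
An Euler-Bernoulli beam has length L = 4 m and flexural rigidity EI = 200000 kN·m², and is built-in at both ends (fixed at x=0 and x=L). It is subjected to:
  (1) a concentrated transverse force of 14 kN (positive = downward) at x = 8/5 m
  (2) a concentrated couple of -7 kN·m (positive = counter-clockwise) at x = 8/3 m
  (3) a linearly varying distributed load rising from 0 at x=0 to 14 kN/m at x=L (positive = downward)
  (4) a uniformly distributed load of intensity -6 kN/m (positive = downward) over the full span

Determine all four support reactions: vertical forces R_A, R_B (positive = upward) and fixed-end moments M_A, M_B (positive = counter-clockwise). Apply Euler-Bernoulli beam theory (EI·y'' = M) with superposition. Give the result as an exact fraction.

Load 1 — point force P=14 kN at a=8/5 m (b=L-a=12/5):
  R_A = Pb²(3a+b)/L³ = 14·(12/5)²·(3·(8/5)+(12/5))/4³ = 1134/125 kN
  M_A = Pab²/L² = 14·(8/5)·(12/5)²/4² = 1008/125 kN·m
  R_B = Pa²(a+3b)/L³ = 14·(8/5)²·((8/5)+3·(12/5))/4³ = 616/125 kN
  M_B = -Pa²b/L² = -14·(8/5)²·(12/5)/4² = -672/125 kN·m
Load 2 — applied couple M₀=-7 kN·m at a=8/3 m (b=L-a=4/3):
  R_A = 6M₀ab/L³ = 6·(-7)·(8/3)·(4/3)/4³ = -7/3 kN
  M_A = M₀b(2a-b)/L² = (-7)·(4/3)·(2·(8/3)-(4/3))/4² = -7/3 kN·m
  R_B = -6M₀ab/L³ = -6·(-7)·(8/3)·(4/3)/4³ = 7/3 kN
  M_B = M₀a(2b-a)/L² = (-7)·(8/3)·(2·(4/3)-(8/3))/4² = 0 kN·m
Load 3 — triangular load w₀=14 kN/m (0→w₀ over full span):
  R_A = 3w₀L/20 = 3·14·4/20 = 42/5 kN
  M_A = w₀L²/30 = 14·4²/30 = 112/15 kN·m
  R_B = 7w₀L/20 = 7·14·4/20 = 98/5 kN
  M_B = -w₀L²/20 = -14·4²/20 = -56/5 kN·m
Load 4 — uniform load w=-6 kN/m over full span:
  R_A = wL/2 = (-6)·4/2 = -12 kN
  M_A = wL²/12 = (-6)·4²/12 = -8 kN·m
  R_B = wL/2 = (-6)·4/2 = -12 kN
  M_B = -wL²/12 = -(-6)·4²/12 = 8 kN·m
Superposition: R_A = 1177/375 kN, M_A = 1949/375 kN·m, R_B = 5573/375 kN, M_B = -1072/125 kN·m

R_A = 1177/375 kN, M_A = 1949/375 kN·m, R_B = 5573/375 kN, M_B = -1072/125 kN·m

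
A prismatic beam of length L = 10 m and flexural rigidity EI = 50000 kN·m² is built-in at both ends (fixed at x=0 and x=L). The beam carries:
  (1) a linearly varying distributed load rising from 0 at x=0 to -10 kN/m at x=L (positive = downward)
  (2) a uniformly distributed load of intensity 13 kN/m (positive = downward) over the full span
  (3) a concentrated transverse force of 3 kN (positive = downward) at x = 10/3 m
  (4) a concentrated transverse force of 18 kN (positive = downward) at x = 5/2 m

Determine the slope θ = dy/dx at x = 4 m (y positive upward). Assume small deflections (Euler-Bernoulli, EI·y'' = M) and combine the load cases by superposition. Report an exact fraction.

θ(4) = -43/75000 rad

Load 1 — triangular load w₀=-10 kN/m (0→w₀ over full span):
  θ_1 = -w₀(2x(L-x)(L-2x)(x+2L)+x²(L-x)²)/(120LEI) = -(-10)·(2·4·(10-4)·(10-2·4)·(4+2·10)+4²·(10-4)²)/(120·10·50000) = 3/6250 rad
Load 2 — uniform load w=13 kN/m over full span:
  θ_2 = -wx(L-x)(L-2x)/(12EI) = -13·4·(10-4)·(10-2·4)/(12·50000) = -13/12500 rad
Load 3 — point force P=3 kN at a=10/3 m (b=L-a=20/3):
  θ_3 = Pa²(L-x)(2bL-(3b+a)(L-x))/(2L³EI)  [x>a] = 3·(10/3)²·(10-4)·(2·(20/3)·10-(3·(20/3)+(10/3))·(10-4))/(2·10³·50000) = -1/75000 rad
Load 4 — point force P=18 kN at a=5/2 m (b=L-a=15/2):
  θ_4 = Pa²(L-x)(2bL-(3b+a)(L-x))/(2L³EI)  [x>a] = 18·(5/2)²·(10-4)·(2·(15/2)·10-(3·(15/2)+(5/2))·(10-4))/(2·10³·50000) = 0 rad
Superposition: θ = Σ θ_i = -43/75000 rad ≈ -0.000573 rad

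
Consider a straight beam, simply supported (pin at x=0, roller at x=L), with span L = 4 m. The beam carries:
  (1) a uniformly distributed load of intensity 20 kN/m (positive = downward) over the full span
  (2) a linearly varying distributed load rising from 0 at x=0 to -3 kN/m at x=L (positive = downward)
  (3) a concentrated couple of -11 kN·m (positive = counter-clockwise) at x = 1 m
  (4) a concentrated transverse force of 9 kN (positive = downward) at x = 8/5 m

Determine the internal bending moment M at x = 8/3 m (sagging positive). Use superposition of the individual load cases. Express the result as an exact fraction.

Load 1 — uniform load w=20 kN/m over full span:
  M_1 = wx(L-x)/2 = 20·(8/3)·(4-(8/3))/2 = 320/9 kN·m
Load 2 — triangular load w₀=-3 kN/m (0→w₀ over full span):
  M_2 = w₀Lx/6 - w₀x³/(6L) = (-3)·4·(8/3)/6 - (-3)·(8/3)³/(6·4) = -80/27 kN·m
Load 3 — applied couple M₀=-11 kN·m at a=1 m (b=L-a=3):
  M_3 = M₀x/L - M₀  [x>a] = (-11)·(8/3)/4 - (-11) = 11/3 kN·m
Load 4 — point force P=9 kN at a=8/5 m (b=L-a=12/5):
  M_4 = Pa(L-x)/L  [x>a] = 9·(8/5)·(4-(8/3))/4 = 24/5 kN·m
Superposition: M = Σ M_i = 5543/135 kN·m ≈ 41.059259 kN·m

M(8/3) = 5543/135 kN·m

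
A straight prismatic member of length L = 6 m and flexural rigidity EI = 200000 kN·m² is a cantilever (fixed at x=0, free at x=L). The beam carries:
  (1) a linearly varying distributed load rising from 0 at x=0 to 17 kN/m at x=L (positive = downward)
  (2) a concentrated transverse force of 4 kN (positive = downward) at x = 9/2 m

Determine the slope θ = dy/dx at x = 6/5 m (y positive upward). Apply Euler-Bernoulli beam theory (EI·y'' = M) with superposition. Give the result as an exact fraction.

θ(6/5) = -141903/125000000 rad

Load 1 — triangular load w₀=17 kN/m (0→w₀ over full span):
  θ_1 = (w₀Lx²/4-w₀L²x/3-w₀x⁴/(24L))/EI = (17·6·(6/5)²/4-17·6²·(6/5)/3-17·(6/5)⁴/(24·6))/200000 = -130203/125000000 rad
Load 2 — point force P=4 kN at a=9/2 m (b=L-a=3/2):
  θ_2 = -Px(2a-x)/(2EI)  [x≤a] = -4·(6/5)·(2·(9/2)-(6/5))/(2·200000) = -117/1250000 rad
Superposition: θ = Σ θ_i = -141903/125000000 rad ≈ -0.001135 rad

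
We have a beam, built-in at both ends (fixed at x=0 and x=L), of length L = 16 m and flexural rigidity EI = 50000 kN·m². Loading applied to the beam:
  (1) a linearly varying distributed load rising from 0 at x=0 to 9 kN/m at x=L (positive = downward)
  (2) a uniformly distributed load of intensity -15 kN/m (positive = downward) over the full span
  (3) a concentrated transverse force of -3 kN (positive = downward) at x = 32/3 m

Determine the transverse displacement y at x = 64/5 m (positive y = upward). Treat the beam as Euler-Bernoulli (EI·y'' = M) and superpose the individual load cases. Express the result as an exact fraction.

y(64/5) = 18998272/1318359375 m

Load 1 — triangular load w₀=9 kN/m (0→w₀ over full span):
  y_1 = -w₀x²(L-x)²(x+2L)/(120LEI) = -9·(64/5)²·(16-(64/5))²·((64/5)+2·16)/(120·16·50000) = -344064/48828125 m
Load 2 — uniform load w=-15 kN/m over full span:
  y_2 = -wx²(L-x)²/(24EI) = -(-15)·(64/5)²·(16-(64/5))²/(24·50000) = 8192/390625 m
Load 3 — point force P=-3 kN at a=32/3 m (b=L-a=16/3):
  y_3 = -Pa²(L-x)²(3bL-(3b+a)(L-x))/(6L³EI)  [x>a] = -(-3)·(32/3)²·(16-(64/5))²·(3·(16/3)·16-(3·(16/3)+(32/3))·(16-(64/5)))/(6·16³·50000) = 1024/2109375 m
Superposition: y = Σ y_i = 18998272/1318359375 m ≈ 0.014411 m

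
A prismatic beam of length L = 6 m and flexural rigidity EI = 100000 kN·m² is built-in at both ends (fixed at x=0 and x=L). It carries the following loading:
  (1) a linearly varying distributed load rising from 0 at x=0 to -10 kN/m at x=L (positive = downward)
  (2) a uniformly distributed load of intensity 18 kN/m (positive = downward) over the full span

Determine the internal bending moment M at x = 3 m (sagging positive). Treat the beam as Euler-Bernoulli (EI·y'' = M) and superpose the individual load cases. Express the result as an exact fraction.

M(3) = 39/2 kN·m

Load 1 — triangular load w₀=-10 kN/m (0→w₀ over full span):
  M_1 = 3w₀Lx/20 - w₀L²/30 - w₀x³/(6L) = 3·(-10)·6·3/20 - (-10)·6²/30 - (-10)·3³/(6·6) = -15/2 kN·m
Load 2 — uniform load w=18 kN/m over full span:
  M_2 = wLx/2 - wL²/12 - wx²/2 = 18·6·3/2 - 18·6²/12 - 18·3²/2 = 27 kN·m
Superposition: M = Σ M_i = 39/2 kN·m ≈ 19.500000 kN·m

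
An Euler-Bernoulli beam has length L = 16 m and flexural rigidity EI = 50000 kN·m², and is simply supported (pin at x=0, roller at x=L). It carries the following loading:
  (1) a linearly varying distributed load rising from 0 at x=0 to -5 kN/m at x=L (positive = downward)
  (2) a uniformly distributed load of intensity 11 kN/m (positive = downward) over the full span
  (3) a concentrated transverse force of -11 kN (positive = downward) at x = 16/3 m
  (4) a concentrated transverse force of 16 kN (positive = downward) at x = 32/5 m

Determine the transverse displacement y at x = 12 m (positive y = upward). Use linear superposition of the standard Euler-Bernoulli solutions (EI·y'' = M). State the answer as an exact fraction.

Load 1 — triangular load w₀=-5 kN/m (0→w₀ over full span):
  y_1 = -w₀x(7L⁴-10L²x²+3x⁴)/(360LEI) = -(-5)·12·(7·16⁴-10·16²·12²+3·12⁴)/(360·16·50000) = 119/3750 m
Load 2 — uniform load w=11 kN/m over full span:
  y_2 = -wx(L³-2Lx²+x³)/(24EI) = -11·12·(16³-2·16·12²+12³)/(24·50000) = -418/3125 m
Load 3 — point force P=-11 kN at a=16/3 m (b=L-a=32/3):
  y_3 = -Pa(L-x)(2Lx-a²-x²)/(6LEI)  [x>a] = -(-11)·(16/3)·(16-12)·(2·16·12-(16/3)²-12²)/(6·16·50000) = 2618/253125 m
Load 4 — point force P=16 kN at a=32/5 m (b=L-a=48/5):
  y_4 = -Pa(L-x)(2Lx-a²-x²)/(6LEI)  [x>a] = -16·(32/5)·(16-12)·(2·16·12-(32/5)²-12²)/(6·16·50000) = -19904/1171875 m
Superposition: y = Σ y_i = -6876691/63281250 m ≈ -0.108669 m

y(12) = -6876691/63281250 m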